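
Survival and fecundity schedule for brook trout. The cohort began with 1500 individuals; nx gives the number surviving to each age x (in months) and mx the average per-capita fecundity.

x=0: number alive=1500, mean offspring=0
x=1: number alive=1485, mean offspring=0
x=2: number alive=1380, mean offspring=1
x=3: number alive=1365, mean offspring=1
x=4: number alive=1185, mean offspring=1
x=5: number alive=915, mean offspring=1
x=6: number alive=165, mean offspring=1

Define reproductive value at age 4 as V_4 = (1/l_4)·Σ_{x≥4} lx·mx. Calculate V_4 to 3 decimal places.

1.911

lx = nx/n0 = nx/1500: 1, 0.99, 0.92, 0.91, 0.79, 0.61, 0.11
lx·mx for x ≥ 4: 0.79, 0.61, 0.11 → sum = 1.51
V_4 = 1.51 / l_4 = 1.51 / 0.79 = 1.911392… → 1.911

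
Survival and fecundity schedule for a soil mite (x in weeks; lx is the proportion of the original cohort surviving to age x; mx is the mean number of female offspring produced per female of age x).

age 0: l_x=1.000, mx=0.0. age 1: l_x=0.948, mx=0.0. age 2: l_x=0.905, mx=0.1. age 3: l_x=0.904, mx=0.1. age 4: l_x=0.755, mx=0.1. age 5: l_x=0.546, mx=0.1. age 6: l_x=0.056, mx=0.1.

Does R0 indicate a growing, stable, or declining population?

R0 = Σ lx·mx = 0 + 0 + 0.0905 + 0.0904 + 0.0755 + 0.0546 + 0.0056 = 0.3166
R0 < 1, so the population is declining.

declining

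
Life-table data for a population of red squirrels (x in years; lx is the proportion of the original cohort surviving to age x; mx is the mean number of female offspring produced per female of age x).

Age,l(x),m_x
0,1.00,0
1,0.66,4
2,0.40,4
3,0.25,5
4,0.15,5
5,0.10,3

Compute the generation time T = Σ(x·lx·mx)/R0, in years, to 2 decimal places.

2.15

lx·mx: 0, 2.64, 1.6, 1.25, 0.75, 0.3 → R0 = 6.54
x·lx·mx: 0, 2.64, 3.2, 3.75, 3, 1.5 → Σ = 14.09
T = 14.09 / 6.54 = 2.154434… → 2.15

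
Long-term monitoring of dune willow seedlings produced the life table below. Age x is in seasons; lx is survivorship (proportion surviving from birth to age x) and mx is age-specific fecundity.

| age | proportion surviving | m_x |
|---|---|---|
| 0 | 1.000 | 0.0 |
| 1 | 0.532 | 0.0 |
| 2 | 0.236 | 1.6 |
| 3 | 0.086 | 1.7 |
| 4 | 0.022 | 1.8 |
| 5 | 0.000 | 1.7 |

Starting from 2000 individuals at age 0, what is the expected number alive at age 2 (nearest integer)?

Expected survivors = N0 · l_2 = 2000 × 0.236 = 472 → 472

472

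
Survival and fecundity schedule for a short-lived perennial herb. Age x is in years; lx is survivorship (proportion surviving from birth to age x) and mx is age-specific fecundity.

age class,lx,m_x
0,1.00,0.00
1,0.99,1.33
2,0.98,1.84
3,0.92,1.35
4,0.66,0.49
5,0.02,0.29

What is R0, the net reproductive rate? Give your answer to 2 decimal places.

4.69

lx·mx by age: 0, 1.3167, 1.8032, 1.242, 0.3234, 0.0058
R0 = Σ lx·mx = 4.6911 → 4.69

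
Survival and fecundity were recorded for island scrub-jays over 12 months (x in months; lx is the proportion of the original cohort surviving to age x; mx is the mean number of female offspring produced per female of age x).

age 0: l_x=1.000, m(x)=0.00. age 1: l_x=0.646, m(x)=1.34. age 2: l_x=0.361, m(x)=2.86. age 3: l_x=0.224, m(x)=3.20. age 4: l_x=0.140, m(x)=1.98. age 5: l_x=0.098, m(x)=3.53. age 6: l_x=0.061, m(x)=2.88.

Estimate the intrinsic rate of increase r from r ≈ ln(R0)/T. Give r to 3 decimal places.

0.467

R0 = Σ lx·mx = 0 + 0.86564 + 1.03246 + 0.7168 + 0.2772 + 0.34594 + 0.17568 = 3.41372
Σ x·lx·mx = 8.97354; T = 8.97354/3.41372 = 2.62867…
r ≈ ln(R0)/T = ln(3.41372)/2.62867… = 0.46708… → 0.467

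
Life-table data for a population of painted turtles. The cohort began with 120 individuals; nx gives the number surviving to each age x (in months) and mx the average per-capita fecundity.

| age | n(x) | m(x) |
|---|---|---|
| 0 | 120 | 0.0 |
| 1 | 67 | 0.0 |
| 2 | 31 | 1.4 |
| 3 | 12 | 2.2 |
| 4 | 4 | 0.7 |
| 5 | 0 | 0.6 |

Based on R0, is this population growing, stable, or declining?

lx = nx/n0 = nx/120: 1, 0.55833…, 0.25833…, 0.1, 0.03333…, 0
R0 = Σ lx·mx = 0 + 0 + 0.361667… + 0.22 + 0.023333… + 0 = 0.605…
R0 < 1, so the population is declining.

declining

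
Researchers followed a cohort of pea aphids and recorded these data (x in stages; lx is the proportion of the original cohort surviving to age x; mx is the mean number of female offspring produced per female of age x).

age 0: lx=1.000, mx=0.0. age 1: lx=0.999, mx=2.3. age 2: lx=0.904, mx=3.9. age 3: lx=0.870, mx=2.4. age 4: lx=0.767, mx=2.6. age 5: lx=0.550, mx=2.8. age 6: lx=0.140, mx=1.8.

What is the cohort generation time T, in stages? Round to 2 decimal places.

lx·mx: 0, 2.2977, 3.5256, 2.088, 1.9942, 1.54, 0.252 → R0 = 11.6975
x·lx·mx: 0, 2.2977, 7.0512, 6.264, 7.9768, 7.7, 1.512 → Σ = 32.8017
T = 32.8017 / 11.6975 = 2.804163… → 2.80

2.80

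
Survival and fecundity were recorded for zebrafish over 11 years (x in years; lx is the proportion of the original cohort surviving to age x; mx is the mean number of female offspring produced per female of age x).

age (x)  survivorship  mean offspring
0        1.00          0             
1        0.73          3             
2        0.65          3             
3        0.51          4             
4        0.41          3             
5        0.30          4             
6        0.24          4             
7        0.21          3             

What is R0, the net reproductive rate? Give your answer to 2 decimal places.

lx·mx by age: 0, 2.19, 1.95, 2.04, 1.23, 1.2, 0.96, 0.63
R0 = Σ lx·mx = 10.2 → 10.20

10.20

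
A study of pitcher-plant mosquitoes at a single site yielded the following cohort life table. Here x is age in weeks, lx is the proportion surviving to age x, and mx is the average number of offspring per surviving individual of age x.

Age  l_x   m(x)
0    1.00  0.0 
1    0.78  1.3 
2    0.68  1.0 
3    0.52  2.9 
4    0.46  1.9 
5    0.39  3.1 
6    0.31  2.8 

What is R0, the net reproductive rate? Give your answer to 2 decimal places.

lx·mx by age: 0, 1.014, 0.68, 1.508, 0.874, 1.209, 0.868
R0 = Σ lx·mx = 6.153 → 6.15

6.15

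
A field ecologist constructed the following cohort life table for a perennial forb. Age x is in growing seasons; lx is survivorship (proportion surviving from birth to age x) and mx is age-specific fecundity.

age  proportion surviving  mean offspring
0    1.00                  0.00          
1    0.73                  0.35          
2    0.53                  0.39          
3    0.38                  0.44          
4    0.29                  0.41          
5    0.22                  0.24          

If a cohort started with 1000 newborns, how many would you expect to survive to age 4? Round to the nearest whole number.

290

Expected survivors = N0 · l_4 = 1000 × 0.29 = 290 → 290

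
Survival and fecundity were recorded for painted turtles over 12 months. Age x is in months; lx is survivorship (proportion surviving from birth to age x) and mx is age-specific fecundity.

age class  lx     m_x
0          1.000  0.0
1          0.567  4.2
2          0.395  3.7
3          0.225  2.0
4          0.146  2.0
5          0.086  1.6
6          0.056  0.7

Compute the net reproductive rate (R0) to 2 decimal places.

lx·mx by age: 0, 2.3814, 1.4615, 0.45, 0.292, 0.1376, 0.0392
R0 = Σ lx·mx = 4.7617 → 4.76

4.76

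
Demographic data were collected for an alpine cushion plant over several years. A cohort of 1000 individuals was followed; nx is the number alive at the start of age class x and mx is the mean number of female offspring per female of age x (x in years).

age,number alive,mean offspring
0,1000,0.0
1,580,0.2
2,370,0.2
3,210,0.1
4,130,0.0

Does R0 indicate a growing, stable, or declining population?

lx = nx/n0 = nx/1000: 1, 0.58, 0.37, 0.21, 0.13
R0 = Σ lx·mx = 0 + 0.116 + 0.074 + 0.021 + 0 = 0.211
R0 < 1, so the population is declining.

declining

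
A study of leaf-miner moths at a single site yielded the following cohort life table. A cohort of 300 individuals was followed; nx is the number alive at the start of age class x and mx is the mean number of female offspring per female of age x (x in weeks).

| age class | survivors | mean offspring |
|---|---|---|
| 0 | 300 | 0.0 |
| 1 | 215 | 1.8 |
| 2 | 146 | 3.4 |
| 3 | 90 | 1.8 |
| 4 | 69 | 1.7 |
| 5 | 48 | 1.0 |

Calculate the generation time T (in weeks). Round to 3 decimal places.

lx = nx/n0 = nx/300: 1, 0.71667…, 0.48667…, 0.3, 0.23, 0.16
lx·mx: 0, 1.29…, 1.654667…, 0.54, 0.391, 0.16 → R0 = 4.035667…
x·lx·mx: 0, 1.29…, 3.309333…, 1.62, 1.564, 0.8 → Σ = 8.583333…
T = 8.583333… / 4.035667… = 2.126869… → 2.127

2.127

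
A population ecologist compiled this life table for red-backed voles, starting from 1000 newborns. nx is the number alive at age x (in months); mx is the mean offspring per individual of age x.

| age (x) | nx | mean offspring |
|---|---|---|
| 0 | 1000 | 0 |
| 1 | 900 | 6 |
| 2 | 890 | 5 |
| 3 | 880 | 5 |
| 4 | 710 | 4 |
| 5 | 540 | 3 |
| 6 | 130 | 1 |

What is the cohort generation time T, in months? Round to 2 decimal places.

2.53

lx = nx/n0 = nx/1000: 1, 0.9, 0.89, 0.88, 0.71, 0.54, 0.13
lx·mx: 0, 5.4, 4.45, 4.4, 2.84, 1.62, 0.13 → R0 = 18.84
x·lx·mx: 0, 5.4, 8.9, 13.2, 11.36, 8.1, 0.78 → Σ = 47.74
T = 47.74 / 18.84 = 2.53397… → 2.53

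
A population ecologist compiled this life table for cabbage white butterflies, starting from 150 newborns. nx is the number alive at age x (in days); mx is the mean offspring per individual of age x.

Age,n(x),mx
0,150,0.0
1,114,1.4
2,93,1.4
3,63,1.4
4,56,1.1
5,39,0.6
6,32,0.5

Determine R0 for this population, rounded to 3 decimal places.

3.193

lx = nx/n0 = nx/150: 1, 0.76, 0.62, 0.42, 0.37333…, 0.26, 0.21333…
lx·mx by age: 0, 1.064, 0.868, 0.588, 0.410667…, 0.156, 0.106667…
R0 = Σ lx·mx = 3.193333… → 3.193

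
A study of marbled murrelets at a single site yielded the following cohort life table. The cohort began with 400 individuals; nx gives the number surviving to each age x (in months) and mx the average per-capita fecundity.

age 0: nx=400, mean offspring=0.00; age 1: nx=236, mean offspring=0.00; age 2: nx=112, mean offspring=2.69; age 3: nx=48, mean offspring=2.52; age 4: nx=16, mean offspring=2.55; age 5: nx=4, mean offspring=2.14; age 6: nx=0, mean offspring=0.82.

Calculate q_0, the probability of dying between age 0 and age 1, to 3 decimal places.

lx = nx/n0 = nx/400: 1, 0.59, 0.28, 0.12, 0.04, 0.01, 0
q_0 = (l_0 − l_1) / l_0 = (1 − 0.59) / 1
     = 0.41 / 1 = 0.41 → 0.410

0.410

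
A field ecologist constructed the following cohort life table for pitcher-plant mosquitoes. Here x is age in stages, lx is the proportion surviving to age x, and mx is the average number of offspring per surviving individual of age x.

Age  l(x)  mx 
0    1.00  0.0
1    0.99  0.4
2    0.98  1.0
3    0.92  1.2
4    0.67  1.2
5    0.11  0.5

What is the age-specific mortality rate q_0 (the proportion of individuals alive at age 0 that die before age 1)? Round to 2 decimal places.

q_0 = (l_0 − l_1) / l_0 = (1 − 0.99) / 1
     = 0.01 / 1 = 0.01 → 0.01

0.01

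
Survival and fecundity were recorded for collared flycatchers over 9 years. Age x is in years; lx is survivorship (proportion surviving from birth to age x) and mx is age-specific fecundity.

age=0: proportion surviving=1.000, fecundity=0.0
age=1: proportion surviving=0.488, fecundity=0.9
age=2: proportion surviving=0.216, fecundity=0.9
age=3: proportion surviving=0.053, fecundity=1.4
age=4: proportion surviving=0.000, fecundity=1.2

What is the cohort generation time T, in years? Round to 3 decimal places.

1.484

lx·mx: 0, 0.4392, 0.1944, 0.0742, 0 → R0 = 0.7078
x·lx·mx: 0, 0.4392, 0.3888, 0.2226, 0 → Σ = 1.0506
T = 1.0506 / 0.7078 = 1.484318… → 1.484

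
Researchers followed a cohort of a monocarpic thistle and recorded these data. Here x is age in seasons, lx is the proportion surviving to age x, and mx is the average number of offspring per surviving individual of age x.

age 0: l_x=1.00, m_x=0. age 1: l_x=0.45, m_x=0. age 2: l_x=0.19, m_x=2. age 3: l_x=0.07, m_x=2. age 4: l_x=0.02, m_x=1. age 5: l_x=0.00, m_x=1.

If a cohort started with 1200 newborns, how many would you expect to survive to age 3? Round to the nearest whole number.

Expected survivors = N0 · l_3 = 1200 × 0.07 = 84 → 84

84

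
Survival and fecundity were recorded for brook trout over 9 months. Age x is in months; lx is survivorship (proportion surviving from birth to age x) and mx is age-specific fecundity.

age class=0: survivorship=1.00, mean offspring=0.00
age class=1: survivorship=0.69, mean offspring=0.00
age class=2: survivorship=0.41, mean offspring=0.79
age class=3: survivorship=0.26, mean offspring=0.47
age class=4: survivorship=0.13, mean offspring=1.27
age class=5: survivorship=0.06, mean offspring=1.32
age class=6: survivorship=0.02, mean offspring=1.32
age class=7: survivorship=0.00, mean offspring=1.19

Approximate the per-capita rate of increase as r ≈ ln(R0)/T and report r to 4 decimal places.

R0 = Σ lx·mx = 0 + 0 + 0.3239 + 0.1222 + 0.1651 + 0.0792 + 0.0264 + 0 = 0.7168
Σ x·lx·mx = 2.2292; T = 2.2292/0.7168 = 3.10993…
r ≈ ln(R0)/T = ln(0.7168)/3.10993… = -0.107063… → -0.1071

-0.1071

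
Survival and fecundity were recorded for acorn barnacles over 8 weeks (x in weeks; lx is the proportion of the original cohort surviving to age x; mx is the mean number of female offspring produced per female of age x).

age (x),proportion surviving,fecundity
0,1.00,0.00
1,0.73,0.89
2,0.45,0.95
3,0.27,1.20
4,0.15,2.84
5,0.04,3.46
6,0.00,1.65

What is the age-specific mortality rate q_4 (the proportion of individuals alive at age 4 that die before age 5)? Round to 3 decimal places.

0.733

q_4 = (l_4 − l_5) / l_4 = (0.15 − 0.04) / 0.15
     = 0.11 / 0.15 = 0.733333… → 0.733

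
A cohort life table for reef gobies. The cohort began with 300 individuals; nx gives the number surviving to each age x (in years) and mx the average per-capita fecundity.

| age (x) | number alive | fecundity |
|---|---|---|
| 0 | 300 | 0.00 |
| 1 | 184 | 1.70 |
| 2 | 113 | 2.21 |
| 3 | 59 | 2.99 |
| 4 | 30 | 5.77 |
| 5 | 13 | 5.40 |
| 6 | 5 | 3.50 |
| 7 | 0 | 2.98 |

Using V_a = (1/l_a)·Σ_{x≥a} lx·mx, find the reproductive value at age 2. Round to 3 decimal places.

6.079

lx = nx/n0 = nx/300: 1, 0.61333…, 0.37667…, 0.19667…, 0.1, 0.04333…, 0.01667…, 0
lx·mx for x ≥ 2: 0.832433…, 0.588033…, 0.577, 0.234…, 0.058333…, 0 → sum = 2.2898…
V_2 = 2.2898… / l_2 = 2.2898… / 0.376667… = 6.079115… → 6.079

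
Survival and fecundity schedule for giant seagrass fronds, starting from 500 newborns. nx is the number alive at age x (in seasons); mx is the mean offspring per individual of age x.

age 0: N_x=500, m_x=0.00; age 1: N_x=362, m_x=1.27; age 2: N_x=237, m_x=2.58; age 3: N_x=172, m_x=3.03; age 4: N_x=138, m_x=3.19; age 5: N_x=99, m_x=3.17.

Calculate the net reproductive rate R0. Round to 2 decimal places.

lx = nx/n0 = nx/500: 1, 0.724, 0.474, 0.344, 0.276, 0.198
lx·mx by age: 0, 0.91948, 1.22292, 1.04232, 0.88044, 0.62766
R0 = Σ lx·mx = 4.69282 → 4.69

4.69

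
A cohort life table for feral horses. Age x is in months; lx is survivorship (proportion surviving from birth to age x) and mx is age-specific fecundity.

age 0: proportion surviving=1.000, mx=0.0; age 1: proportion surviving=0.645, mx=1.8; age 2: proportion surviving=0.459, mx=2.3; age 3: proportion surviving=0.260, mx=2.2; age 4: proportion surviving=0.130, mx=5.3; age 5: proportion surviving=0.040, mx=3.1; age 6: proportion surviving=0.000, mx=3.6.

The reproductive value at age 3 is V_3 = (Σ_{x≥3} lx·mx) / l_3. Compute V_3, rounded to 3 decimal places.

5.327

lx·mx for x ≥ 3: 0.572, 0.689, 0.124, 0 → sum = 1.385
V_3 = 1.385 / l_3 = 1.385 / 0.26 = 5.326923… → 5.327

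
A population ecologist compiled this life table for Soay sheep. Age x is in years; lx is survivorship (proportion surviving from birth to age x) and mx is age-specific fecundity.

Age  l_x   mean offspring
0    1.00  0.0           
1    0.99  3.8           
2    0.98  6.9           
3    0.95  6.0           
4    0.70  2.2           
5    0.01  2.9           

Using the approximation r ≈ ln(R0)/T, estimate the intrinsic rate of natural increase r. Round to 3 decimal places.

R0 = Σ lx·mx = 0 + 3.762 + 6.762 + 5.7 + 1.54 + 0.029 = 17.793
Σ x·lx·mx = 40.691; T = 40.691/17.793 = 2.28691…
r ≈ ln(R0)/T = ln(17.793)/2.28691… = 1.25882… → 1.259

1.259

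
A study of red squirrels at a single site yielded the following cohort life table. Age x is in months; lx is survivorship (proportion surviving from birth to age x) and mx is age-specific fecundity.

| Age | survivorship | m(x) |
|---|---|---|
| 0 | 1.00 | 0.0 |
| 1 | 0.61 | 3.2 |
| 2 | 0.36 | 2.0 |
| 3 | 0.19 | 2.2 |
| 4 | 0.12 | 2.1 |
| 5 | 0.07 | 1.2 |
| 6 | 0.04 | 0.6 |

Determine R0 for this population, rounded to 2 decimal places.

3.45

lx·mx by age: 0, 1.952, 0.72, 0.418, 0.252, 0.084, 0.024
R0 = Σ lx·mx = 3.45 → 3.45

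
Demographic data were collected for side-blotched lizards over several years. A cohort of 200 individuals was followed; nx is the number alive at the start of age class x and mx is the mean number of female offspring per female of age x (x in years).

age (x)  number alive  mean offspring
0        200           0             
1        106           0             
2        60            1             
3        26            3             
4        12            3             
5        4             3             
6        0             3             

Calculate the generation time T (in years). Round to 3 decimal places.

3.000

lx = nx/n0 = nx/200: 1, 0.53, 0.3, 0.13, 0.06, 0.02, 0
lx·mx: 0, 0, 0.3, 0.39, 0.18, 0.06, 0 → R0 = 0.93
x·lx·mx: 0, 0, 0.6, 1.17, 0.72, 0.3, 0 → Σ = 2.79
T = 2.79 / 0.93 = 3 → 3.000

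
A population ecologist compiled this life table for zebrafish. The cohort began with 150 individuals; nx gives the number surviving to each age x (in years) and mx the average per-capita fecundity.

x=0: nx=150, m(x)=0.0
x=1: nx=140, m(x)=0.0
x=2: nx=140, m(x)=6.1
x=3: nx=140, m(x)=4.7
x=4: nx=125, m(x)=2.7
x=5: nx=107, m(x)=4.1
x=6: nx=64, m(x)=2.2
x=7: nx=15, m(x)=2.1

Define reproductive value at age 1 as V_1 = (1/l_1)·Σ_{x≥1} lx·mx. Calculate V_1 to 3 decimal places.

17.575

lx = nx/n0 = nx/150: 1, 0.93333…, 0.93333…, 0.93333…, 0.83333…, 0.71333…, 0.42667…, 0.1
lx·mx for x ≥ 1: 0, 5.693333…, 4.386667…, 2.25…, 2.924667…, 0.938667…, 0.21 → sum = 16.403333…
V_1 = 16.403333… / l_1 = 16.403333… / 0.933333… = 17.575… → 17.575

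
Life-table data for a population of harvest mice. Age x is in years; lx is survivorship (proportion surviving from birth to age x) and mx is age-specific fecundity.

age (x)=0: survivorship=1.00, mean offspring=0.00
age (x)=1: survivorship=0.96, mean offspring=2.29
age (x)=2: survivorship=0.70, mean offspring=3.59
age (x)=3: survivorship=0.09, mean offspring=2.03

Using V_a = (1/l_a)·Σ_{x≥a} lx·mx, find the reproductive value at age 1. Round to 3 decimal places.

lx·mx for x ≥ 1: 2.1984, 2.513, 0.1827 → sum = 4.8941
V_1 = 4.8941 / l_1 = 4.8941 / 0.96 = 5.098021… → 5.098

5.098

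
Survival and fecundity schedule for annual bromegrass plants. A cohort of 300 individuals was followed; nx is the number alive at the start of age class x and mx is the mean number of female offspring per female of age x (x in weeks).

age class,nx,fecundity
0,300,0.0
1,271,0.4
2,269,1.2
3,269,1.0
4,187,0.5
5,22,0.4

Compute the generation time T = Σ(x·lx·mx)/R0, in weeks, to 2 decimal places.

lx = nx/n0 = nx/300: 1, 0.90333…, 0.89667…, 0.89667…, 0.62333…, 0.07333…
lx·mx: 0, 0.361333…, 1.076…, 0.896667…, 0.311667…, 0.029333… → R0 = 2.675…
x·lx·mx: 0, 0.361333…, 2.152…, 2.69…, 1.246667…, 0.146667… → Σ = 6.596667…
T = 6.596667… / 2.675… = 2.466044… → 2.47

2.47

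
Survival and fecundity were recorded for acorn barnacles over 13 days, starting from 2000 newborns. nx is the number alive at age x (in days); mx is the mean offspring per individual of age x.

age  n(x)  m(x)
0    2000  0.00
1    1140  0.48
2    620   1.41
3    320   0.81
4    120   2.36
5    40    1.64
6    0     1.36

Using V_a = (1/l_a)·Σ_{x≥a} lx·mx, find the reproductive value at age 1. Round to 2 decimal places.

lx = nx/n0 = nx/2000: 1, 0.57, 0.31, 0.16, 0.06, 0.02, 0
lx·mx for x ≥ 1: 0.2736, 0.4371, 0.1296, 0.1416, 0.0328, 0 → sum = 1.0147
V_1 = 1.0147 / l_1 = 1.0147 / 0.57 = 1.780175… → 1.78

1.78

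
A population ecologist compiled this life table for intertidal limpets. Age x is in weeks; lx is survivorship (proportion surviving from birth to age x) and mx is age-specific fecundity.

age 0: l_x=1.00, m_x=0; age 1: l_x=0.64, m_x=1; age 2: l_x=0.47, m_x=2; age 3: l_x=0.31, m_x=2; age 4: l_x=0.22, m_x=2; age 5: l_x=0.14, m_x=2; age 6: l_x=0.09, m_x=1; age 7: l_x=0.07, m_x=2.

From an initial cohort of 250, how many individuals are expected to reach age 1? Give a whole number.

160

Expected survivors = N0 · l_1 = 250 × 0.64 = 160 → 160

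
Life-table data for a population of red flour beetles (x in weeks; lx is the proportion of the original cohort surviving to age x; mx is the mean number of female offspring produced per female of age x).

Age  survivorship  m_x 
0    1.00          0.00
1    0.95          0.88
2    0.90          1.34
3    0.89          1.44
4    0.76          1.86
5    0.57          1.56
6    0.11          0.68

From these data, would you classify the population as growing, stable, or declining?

growing

R0 = Σ lx·mx = 0 + 0.836 + 1.206 + 1.2816 + 1.4136 + 0.8892 + 0.0748 = 5.7012
R0 > 1, so the population is growing.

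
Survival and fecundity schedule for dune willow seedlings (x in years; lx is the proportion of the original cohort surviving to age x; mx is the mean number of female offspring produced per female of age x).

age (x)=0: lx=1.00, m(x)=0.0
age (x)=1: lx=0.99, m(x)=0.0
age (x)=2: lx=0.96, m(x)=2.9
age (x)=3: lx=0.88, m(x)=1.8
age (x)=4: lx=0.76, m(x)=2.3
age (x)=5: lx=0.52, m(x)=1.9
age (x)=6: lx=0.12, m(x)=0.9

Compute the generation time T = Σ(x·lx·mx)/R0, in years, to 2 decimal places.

3.18

lx·mx: 0, 0, 2.784, 1.584, 1.748, 0.988, 0.108 → R0 = 7.212
x·lx·mx: 0, 0, 5.568, 4.752, 6.992, 4.94, 0.648 → Σ = 22.9
T = 22.9 / 7.212 = 3.175263… → 3.18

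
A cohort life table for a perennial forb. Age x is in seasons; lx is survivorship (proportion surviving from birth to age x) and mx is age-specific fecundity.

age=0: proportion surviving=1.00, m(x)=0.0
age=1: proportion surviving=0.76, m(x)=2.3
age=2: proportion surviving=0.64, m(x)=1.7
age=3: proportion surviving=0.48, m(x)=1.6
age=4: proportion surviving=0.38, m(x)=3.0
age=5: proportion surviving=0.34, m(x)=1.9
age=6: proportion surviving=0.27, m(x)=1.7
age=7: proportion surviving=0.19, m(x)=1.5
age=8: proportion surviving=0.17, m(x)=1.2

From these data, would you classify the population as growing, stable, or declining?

growing

R0 = Σ lx·mx = 0 + 1.748 + 1.088 + 0.768 + 1.14 + 0.646 + 0.459 + 0.285 + 0.204 = 6.338
R0 > 1, so the population is growing.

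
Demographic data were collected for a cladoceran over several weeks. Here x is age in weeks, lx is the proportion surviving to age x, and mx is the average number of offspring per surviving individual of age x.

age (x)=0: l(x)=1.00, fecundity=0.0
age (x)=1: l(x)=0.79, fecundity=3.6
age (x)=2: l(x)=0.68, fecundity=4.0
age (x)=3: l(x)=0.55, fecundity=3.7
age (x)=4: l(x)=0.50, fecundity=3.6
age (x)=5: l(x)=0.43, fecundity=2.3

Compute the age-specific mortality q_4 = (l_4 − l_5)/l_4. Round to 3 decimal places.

0.140

q_4 = (l_4 − l_5) / l_4 = (0.5 − 0.43) / 0.5
     = 0.07 / 0.5 = 0.14 → 0.140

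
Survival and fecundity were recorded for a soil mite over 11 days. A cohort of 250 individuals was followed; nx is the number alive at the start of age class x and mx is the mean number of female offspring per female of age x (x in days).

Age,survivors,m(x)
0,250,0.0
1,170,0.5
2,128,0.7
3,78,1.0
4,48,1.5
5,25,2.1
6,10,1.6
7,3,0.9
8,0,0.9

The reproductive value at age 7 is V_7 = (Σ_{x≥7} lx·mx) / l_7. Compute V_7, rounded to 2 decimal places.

0.90

lx = nx/n0 = nx/250: 1, 0.68, 0.512, 0.312, 0.192, 0.1, 0.04, 0.012, 0
lx·mx for x ≥ 7: 0.0108, 0 → sum = 0.0108
V_7 = 0.0108 / l_7 = 0.0108 / 0.012 = 0.9 → 0.90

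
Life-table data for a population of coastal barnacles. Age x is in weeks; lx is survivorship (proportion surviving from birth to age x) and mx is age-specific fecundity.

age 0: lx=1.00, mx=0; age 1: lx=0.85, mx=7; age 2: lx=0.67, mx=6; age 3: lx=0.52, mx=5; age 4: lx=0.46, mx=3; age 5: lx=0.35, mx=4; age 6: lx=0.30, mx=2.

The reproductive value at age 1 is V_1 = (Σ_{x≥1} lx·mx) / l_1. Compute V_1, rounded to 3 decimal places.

lx·mx for x ≥ 1: 5.95, 4.02, 2.6, 1.38, 1.4, 0.6 → sum = 15.95
V_1 = 15.95 / l_1 = 15.95 / 0.85 = 18.764706… → 18.765

18.765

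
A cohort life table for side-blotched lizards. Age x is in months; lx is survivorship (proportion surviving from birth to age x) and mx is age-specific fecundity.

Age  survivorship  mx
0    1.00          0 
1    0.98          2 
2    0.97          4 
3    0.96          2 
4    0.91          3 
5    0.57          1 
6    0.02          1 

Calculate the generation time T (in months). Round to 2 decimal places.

lx·mx: 0, 1.96, 3.88, 1.92, 2.73, 0.57, 0.02 → R0 = 11.08
x·lx·mx: 0, 1.96, 7.76, 5.76, 10.92, 2.85, 0.12 → Σ = 29.37
T = 29.37 / 11.08 = 2.650722… → 2.65

2.65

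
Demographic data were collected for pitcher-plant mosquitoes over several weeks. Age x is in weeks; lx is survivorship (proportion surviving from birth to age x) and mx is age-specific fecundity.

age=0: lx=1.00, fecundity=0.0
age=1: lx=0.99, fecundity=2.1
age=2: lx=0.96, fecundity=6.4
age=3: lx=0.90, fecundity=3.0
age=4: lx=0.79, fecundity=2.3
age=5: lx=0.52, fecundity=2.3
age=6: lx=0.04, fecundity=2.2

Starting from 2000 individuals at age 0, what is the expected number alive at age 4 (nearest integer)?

Expected survivors = N0 · l_4 = 2000 × 0.79 = 1580 → 1580

1580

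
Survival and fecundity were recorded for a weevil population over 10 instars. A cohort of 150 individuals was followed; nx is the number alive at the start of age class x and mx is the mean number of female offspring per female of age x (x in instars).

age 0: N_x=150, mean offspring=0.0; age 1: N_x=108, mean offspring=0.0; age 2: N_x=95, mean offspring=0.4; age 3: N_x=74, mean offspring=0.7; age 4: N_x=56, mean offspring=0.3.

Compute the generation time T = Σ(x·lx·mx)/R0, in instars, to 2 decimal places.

lx = nx/n0 = nx/150: 1, 0.72, 0.63333…, 0.49333…, 0.37333…
lx·mx: 0, 0, 0.253333…, 0.345333…, 0.112… → R0 = 0.710667…
x·lx·mx: 0, 0, 0.506667…, 1.036…, 0.448… → Σ = 1.990667…
T = 1.990667… / 0.710667… = 2.801126… → 2.80

2.80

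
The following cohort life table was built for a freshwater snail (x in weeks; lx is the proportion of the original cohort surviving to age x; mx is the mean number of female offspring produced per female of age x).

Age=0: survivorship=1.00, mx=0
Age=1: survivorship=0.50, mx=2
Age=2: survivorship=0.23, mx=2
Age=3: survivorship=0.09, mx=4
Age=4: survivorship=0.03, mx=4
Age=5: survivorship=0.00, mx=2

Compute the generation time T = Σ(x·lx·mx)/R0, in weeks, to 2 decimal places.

lx·mx: 0, 1, 0.46, 0.36, 0.12, 0 → R0 = 1.94
x·lx·mx: 0, 1, 0.92, 1.08, 0.48, 0 → Σ = 3.48
T = 3.48 / 1.94 = 1.793814… → 1.79

1.79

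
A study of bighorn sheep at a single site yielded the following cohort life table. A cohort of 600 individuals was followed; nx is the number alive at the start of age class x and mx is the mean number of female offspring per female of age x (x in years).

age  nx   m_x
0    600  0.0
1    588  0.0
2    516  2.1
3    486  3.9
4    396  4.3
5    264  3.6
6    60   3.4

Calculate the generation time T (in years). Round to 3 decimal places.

3.537

lx = nx/n0 = nx/600: 1, 0.98, 0.86, 0.81, 0.66, 0.44, 0.1
lx·mx: 0, 0, 1.806, 3.159, 2.838, 1.584, 0.34 → R0 = 9.727
x·lx·mx: 0, 0, 3.612, 9.477, 11.352, 7.92, 2.04 → Σ = 34.401
T = 34.401 / 9.727 = 3.536651… → 3.537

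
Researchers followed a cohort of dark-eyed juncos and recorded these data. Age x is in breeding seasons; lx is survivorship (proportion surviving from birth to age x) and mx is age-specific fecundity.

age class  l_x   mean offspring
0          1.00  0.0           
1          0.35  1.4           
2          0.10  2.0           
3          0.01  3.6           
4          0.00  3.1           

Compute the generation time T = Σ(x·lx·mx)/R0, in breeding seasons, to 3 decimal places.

lx·mx: 0, 0.49, 0.2, 0.036, 0 → R0 = 0.726
x·lx·mx: 0, 0.49, 0.4, 0.108, 0 → Σ = 0.998
T = 0.998 / 0.726 = 1.374656… → 1.375

1.375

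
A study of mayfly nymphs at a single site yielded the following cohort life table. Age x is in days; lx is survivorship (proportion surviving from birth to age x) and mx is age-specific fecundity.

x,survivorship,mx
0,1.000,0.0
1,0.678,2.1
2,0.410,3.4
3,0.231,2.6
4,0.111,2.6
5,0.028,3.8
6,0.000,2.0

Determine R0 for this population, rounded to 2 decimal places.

lx·mx by age: 0, 1.4238, 1.394, 0.6006, 0.2886, 0.1064, 0
R0 = Σ lx·mx = 3.8134 → 3.81

3.81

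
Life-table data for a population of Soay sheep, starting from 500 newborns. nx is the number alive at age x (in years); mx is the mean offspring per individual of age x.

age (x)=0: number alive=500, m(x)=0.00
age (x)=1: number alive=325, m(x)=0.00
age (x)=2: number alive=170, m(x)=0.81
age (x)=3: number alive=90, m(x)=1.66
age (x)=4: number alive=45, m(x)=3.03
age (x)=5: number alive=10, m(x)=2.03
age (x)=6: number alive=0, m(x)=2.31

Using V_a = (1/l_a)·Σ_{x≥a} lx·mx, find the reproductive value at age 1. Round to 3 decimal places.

lx = nx/n0 = nx/500: 1, 0.65, 0.34, 0.18, 0.09, 0.02, 0
lx·mx for x ≥ 1: 0, 0.2754, 0.2988, 0.2727, 0.0406, 0 → sum = 0.8875
V_1 = 0.8875 / l_1 = 0.8875 / 0.65 = 1.365385… → 1.365

1.365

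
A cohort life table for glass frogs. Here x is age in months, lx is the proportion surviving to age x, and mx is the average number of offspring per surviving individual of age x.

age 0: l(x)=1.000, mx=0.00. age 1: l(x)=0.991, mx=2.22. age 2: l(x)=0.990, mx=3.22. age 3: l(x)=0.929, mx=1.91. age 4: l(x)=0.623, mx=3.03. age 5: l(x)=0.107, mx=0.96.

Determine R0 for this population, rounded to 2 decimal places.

lx·mx by age: 0, 2.20002, 3.1878, 1.77439, 1.88769, 0.10272
R0 = Σ lx·mx = 9.15262 → 9.15

9.15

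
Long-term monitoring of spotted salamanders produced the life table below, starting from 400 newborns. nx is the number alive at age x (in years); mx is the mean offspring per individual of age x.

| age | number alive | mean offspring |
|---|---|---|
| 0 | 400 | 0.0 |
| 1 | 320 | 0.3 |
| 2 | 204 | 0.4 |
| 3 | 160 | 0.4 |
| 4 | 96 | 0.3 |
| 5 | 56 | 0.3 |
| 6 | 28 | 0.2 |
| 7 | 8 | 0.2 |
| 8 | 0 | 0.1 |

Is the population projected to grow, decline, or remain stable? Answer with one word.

declining

lx = nx/n0 = nx/400: 1, 0.8, 0.51, 0.4, 0.24, 0.14, 0.07, 0.02, 0
R0 = Σ lx·mx = 0 + 0.24 + 0.204 + 0.16 + 0.072 + 0.042 + 0.014 + 0.004 + 0 = 0.736
R0 < 1, so the population is declining.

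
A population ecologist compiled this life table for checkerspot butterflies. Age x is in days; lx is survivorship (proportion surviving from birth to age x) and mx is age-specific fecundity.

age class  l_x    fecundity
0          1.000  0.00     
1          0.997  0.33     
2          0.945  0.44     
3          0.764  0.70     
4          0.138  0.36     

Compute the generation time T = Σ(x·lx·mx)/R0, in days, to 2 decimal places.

2.23

lx·mx: 0, 0.32901, 0.4158, 0.5348, 0.04968 → R0 = 1.32929
x·lx·mx: 0, 0.32901, 0.8316, 1.6044, 0.19872 → Σ = 2.96373
T = 2.96373 / 1.32929 = 2.229559… → 2.23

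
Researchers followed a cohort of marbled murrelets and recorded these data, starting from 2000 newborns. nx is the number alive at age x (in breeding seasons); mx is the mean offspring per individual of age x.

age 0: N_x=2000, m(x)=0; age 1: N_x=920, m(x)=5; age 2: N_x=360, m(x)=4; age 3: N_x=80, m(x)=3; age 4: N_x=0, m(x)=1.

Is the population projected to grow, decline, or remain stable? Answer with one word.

growing

lx = nx/n0 = nx/2000: 1, 0.46, 0.18, 0.04, 0
R0 = Σ lx·mx = 0 + 2.3 + 0.72 + 0.12 + 0 = 3.14
R0 > 1, so the population is growing.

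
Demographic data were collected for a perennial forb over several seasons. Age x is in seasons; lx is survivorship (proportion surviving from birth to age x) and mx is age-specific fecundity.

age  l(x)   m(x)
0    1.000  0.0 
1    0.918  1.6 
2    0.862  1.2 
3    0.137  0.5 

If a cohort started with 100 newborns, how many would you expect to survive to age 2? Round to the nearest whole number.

Expected survivors = N0 · l_2 = 100 × 0.862 = 86.2 → 86

86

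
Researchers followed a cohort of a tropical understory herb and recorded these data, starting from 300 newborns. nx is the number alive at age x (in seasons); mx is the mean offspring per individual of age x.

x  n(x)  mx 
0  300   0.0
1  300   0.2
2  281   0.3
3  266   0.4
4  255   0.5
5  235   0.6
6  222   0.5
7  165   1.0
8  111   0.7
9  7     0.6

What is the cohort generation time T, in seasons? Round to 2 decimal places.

lx = nx/n0 = nx/300: 1, 1, 0.93667…, 0.88667…, 0.85, 0.78333…, 0.74, 0.55, 0.37, 0.02333…
lx·mx: 0, 0.2, 0.281…, 0.354667…, 0.425, 0.47…, 0.37, 0.55, 0.259, 0.014… → R0 = 2.923667…
x·lx·mx: 0, 0.2, 0.562…, 1.064…, 1.7, 2.35…, 2.22, 3.85, 2.072, 0.126… → Σ = 14.144…
T = 14.144… / 2.923667… = 4.837761… → 4.84

4.84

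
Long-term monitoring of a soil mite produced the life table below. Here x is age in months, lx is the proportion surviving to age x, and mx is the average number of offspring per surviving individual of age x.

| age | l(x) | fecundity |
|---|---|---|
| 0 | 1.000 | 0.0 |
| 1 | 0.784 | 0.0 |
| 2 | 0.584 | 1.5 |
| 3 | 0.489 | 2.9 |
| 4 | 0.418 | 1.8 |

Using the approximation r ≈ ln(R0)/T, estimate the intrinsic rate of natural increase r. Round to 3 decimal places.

R0 = Σ lx·mx = 0 + 0 + 0.876 + 1.4181 + 0.7524 = 3.0465
Σ x·lx·mx = 9.0159; T = 9.0159/3.0465 = 2.95943…
r ≈ ln(R0)/T = ln(3.0465)/2.95943… = 0.37642… → 0.376

0.376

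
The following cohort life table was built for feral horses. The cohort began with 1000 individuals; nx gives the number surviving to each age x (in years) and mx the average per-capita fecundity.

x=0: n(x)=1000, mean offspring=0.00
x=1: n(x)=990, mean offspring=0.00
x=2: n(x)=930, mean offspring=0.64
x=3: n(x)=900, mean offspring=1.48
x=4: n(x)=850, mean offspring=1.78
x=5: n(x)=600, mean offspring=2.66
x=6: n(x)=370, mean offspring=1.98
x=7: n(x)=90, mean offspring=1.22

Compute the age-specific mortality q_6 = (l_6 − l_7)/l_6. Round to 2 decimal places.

lx = nx/n0 = nx/1000: 1, 0.99, 0.93, 0.9, 0.85, 0.6, 0.37, 0.09
q_6 = (l_6 − l_7) / l_6 = (0.37 − 0.09) / 0.37
     = 0.28 / 0.37 = 0.756757… → 0.76

0.76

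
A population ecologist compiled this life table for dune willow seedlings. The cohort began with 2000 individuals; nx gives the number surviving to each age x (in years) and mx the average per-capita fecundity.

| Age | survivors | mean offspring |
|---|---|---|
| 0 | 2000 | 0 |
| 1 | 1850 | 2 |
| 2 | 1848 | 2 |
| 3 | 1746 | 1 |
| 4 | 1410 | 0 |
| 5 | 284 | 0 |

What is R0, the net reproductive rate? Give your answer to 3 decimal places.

lx = nx/n0 = nx/2000: 1, 0.925, 0.924, 0.873, 0.705, 0.142
lx·mx by age: 0, 1.85, 1.848, 0.873, 0, 0
R0 = Σ lx·mx = 4.571 → 4.571

4.571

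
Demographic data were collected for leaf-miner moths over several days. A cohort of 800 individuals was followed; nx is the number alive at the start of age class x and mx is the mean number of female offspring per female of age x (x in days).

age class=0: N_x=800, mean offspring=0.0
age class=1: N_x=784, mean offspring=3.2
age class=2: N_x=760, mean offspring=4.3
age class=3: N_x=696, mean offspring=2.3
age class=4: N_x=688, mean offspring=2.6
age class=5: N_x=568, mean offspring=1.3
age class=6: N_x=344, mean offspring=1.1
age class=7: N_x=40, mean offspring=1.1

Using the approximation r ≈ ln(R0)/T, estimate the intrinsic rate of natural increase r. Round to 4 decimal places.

0.9686

lx = nx/n0 = nx/800: 1, 0.98, 0.95, 0.87, 0.86, 0.71, 0.43, 0.05
R0 = Σ lx·mx = 0 + 3.136 + 4.085 + 2.001 + 2.236 + 0.923 + 0.473 + 0.055 = 12.909
Σ x·lx·mx = 34.091; T = 34.091/12.909 = 2.64087…
r ≈ ln(R0)/T = ln(12.909)/2.64087… = 0.968591… → 0.9686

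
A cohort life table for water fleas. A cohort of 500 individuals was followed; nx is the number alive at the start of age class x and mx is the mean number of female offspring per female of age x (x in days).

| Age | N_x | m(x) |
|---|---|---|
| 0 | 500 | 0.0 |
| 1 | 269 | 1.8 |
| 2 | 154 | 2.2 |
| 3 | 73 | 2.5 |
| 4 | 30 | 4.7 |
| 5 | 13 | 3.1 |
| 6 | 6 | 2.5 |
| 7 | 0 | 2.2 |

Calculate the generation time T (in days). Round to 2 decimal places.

2.13

lx = nx/n0 = nx/500: 1, 0.538, 0.308, 0.146, 0.06, 0.026, 0.012, 0
lx·mx: 0, 0.9684, 0.6776, 0.365, 0.282, 0.0806, 0.03, 0 → R0 = 2.4036
x·lx·mx: 0, 0.9684, 1.3552, 1.095, 1.128, 0.403, 0.18, 0 → Σ = 5.1296
T = 5.1296 / 2.4036 = 2.134132… → 2.13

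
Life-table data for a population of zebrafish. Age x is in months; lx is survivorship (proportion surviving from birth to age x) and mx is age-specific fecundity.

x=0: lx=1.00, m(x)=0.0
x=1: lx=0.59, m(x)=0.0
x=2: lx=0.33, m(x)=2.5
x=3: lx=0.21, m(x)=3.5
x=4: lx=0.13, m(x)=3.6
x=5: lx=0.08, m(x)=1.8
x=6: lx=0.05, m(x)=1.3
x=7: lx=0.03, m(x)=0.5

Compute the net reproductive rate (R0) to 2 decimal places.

2.25

lx·mx by age: 0, 0, 0.825, 0.735, 0.468, 0.144, 0.065, 0.015
R0 = Σ lx·mx = 2.252 → 2.25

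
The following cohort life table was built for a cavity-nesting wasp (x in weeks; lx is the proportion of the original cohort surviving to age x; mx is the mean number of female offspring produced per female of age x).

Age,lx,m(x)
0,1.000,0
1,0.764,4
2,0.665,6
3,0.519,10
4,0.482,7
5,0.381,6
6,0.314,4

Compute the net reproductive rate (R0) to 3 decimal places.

19.152

lx·mx by age: 0, 3.056, 3.99, 5.19, 3.374, 2.286, 1.256
R0 = Σ lx·mx = 19.152 → 19.152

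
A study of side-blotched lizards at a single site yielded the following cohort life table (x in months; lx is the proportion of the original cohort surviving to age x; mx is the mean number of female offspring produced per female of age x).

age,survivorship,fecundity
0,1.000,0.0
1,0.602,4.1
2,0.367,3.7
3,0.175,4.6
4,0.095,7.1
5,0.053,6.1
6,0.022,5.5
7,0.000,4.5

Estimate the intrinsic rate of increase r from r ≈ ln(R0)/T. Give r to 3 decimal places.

0.796

R0 = Σ lx·mx = 0 + 2.4682 + 1.3579 + 0.805 + 0.6745 + 0.3233 + 0.121 + 0 = 5.7499
Σ x·lx·mx = 12.6395; T = 12.6395/5.7499 = 2.19821…
r ≈ ln(R0)/T = ln(5.7499)/2.19821… = 0.79573… → 0.796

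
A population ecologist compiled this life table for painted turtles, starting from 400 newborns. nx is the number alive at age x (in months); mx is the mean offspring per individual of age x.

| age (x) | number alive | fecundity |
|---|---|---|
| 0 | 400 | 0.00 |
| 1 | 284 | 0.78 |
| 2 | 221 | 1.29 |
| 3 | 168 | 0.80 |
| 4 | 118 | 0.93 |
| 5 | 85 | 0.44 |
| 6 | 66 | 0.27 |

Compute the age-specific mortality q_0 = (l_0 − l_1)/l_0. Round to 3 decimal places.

lx = nx/n0 = nx/400: 1, 0.71, 0.5525, 0.42, 0.295, 0.2125, 0.165
q_0 = (l_0 − l_1) / l_0 = (1 − 0.71) / 1
     = 0.29 / 1 = 0.29 → 0.290

0.290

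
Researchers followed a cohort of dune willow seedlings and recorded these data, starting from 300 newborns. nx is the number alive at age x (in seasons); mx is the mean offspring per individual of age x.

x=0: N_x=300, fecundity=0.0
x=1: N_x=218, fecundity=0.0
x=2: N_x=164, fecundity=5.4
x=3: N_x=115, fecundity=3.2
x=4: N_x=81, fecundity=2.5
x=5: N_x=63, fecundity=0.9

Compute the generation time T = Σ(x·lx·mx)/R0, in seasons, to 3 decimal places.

lx = nx/n0 = nx/300: 1, 0.72667…, 0.54667…, 0.38333…, 0.27, 0.21
lx·mx: 0, 0, 2.952…, 1.226667…, 0.675, 0.189 → R0 = 5.042667…
x·lx·mx: 0, 0, 5.904…, 3.68…, 2.7, 0.945 → Σ = 13.229…
T = 13.229… / 5.042667… = 2.623414… → 2.623

2.623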